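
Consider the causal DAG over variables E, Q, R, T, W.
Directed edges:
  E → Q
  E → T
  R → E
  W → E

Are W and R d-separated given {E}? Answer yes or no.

No — W and R are d-connected given {E}.

Bayes-Ball from W | {E} reaches {R}.
R ∈ reach(W|{E}) ⇒ W ⊥̸ R | {E}.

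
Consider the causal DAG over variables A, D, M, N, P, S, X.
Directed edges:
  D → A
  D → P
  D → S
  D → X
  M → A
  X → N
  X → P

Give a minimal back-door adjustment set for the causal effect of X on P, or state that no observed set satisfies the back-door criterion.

desc(X)\{X}={N,P}; candidates ⊆ {A,D,M,S}.
size 0: {}; under {} X still reaches {A,D,P,S} ∋ P.
{D}: X⊥P given {D} in G with X→· removed — back-door holds.

X→P: minimal back-door set {D}.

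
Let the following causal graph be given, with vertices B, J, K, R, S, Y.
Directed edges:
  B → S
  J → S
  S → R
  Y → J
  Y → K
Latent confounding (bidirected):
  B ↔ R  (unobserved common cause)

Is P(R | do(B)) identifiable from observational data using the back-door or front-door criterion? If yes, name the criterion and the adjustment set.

desc(B)\{B}={R,S}; candidates ⊆ {J,K,Y}.
B↔R: latent back-door arc(s) into B.
size 0: {}; under {} B still reaches {R} ∋ R.
size 1: {J}, {K}, {Y}; under {J} B still reaches {R} ∋ R.
size 2: {J,K}, {J,Y}, {K,Y}; under {J,K} B still reaches {R} ∋ R.
B↔R cannot be blocked by any observed set — no back-door set.
{S}: (i) intercepts every directed B→R path; (ii) no back-door B→{S}; (iii) {B} blocks every back-door {S}→R. Front-door holds.
P(R|do(B)) = Σ_{S} P(S|B) Σ_{B'} P(R|S,B')P(B').

P(R|do(B)): frontdoor, adjust for {S}.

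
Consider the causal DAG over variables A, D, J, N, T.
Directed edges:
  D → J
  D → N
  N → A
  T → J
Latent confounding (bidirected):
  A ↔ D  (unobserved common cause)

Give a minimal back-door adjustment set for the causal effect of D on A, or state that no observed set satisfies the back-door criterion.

desc(D)\{D}={A,J,N}; candidates ⊆ {T}.
D↔A: latent back-door arc(s) into D.
size 0: {}; under {} D still reaches {A} ∋ A.
size 1: {T}; under {T} D still reaches {A} ∋ A.
D↔A cannot be blocked by any observed set — no back-door set.

D→A: no observed back-door set.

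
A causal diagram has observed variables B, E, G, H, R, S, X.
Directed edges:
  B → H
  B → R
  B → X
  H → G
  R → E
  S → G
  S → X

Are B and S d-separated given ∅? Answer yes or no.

Bayes-Ball from B | ∅ reaches {E,G,H,R,X}.
S ∉ reach(B|∅) ⇒ B ⊥ S | ∅.

Yes — B ⊥ S | ∅.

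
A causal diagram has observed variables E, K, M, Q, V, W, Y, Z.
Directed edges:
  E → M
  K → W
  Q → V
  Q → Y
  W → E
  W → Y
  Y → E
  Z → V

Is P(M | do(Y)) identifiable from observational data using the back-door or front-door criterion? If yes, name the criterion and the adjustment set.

desc(Y)\{Y}={E,M}; candidates ⊆ {K,Q,V,W,Z}.
size 0: {}; under {} Y still reaches {E,K,M,Q,V,W} ∋ M.
{W}: Y⊥M given {W} in G with Y→· removed — back-door holds.
P(M|do(Y)) = Σ_{W} P(M|Y,W)·P(W).

P(M|do(Y)): backdoor, adjust for {W}.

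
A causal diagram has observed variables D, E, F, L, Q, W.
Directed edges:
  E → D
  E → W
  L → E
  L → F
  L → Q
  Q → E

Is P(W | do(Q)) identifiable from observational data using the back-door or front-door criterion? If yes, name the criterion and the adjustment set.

P(W|do(Q)): backdoor, adjust for {L}.

desc(Q)\{Q}={D,E,W}; candidates ⊆ {F,L}.
size 0: {}; under {} Q still reaches {D,E,F,L,W} ∋ W.
{L}: Q⊥W given {L} in G with Q→· removed — back-door holds.
P(W|do(Q)) = Σ_{L} P(W|Q,L)·P(L).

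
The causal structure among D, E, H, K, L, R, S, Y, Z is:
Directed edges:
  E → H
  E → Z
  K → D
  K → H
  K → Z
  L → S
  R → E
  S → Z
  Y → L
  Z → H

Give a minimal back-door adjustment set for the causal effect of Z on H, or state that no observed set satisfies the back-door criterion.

Z→H: minimal back-door set {E, K}.

desc(Z)\{Z}={H}; candidates ⊆ {D,E,K,L,R,S,Y}.
size 0: {}; under {} Z still reaches {D,E,H,K,L,R,S,Y} ∋ H.
size 1: {D}, {E}, {K} …(+4); under {D} Z still reaches {E,H,K,L,R,S,Y} ∋ H.
{E,K}: Z⊥H given {E,K} in G with Z→· removed — back-door holds.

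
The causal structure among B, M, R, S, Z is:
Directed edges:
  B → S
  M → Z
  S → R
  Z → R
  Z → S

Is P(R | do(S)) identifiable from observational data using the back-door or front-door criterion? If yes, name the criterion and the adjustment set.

P(R|do(S)): backdoor, adjust for {Z}.

desc(S)\{S}={R}; candidates ⊆ {B,M,Z}.
size 0: {}; under {} S still reaches {B,M,R,Z} ∋ R.
{Z}: S⊥R given {Z} in G with S→· removed — back-door holds.
P(R|do(S)) = Σ_{Z} P(R|S,Z)·P(Z).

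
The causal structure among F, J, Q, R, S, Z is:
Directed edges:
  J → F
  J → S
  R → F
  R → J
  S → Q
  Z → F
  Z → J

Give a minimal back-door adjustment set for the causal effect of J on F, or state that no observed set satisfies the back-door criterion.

desc(J)\{J}={F,Q,S}; candidates ⊆ {R,Z}.
size 0: {}; under {} J still reaches {F,R,Z} ∋ F.
size 1: {R}, {Z}; under {R} J still reaches {F,Z} ∋ F.
{R,Z}: J⊥F given {R,Z} in G with J→· removed — back-door holds.

J→F: minimal back-door set {R, Z}.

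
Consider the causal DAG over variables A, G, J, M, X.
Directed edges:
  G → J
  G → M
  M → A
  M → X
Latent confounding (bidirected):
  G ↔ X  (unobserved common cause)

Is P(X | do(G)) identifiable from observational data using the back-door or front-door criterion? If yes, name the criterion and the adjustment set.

P(X|do(G)): frontdoor, adjust for {M}.

desc(G)\{G}={A,J,M,X}; candidates ⊆ {—}.
G↔X: latent back-door arc(s) into G.
size 0: {}; under {} G still reaches {X} ∋ X.
G↔X cannot be blocked by any observed set — no back-door set.
{M}: (i) intercepts every directed G→X path; (ii) no back-door G→{M}; (iii) {G} blocks every back-door {M}→X. Front-door holds.
P(X|do(G)) = Σ_{M} P(M|G) Σ_{G'} P(X|M,G')P(G').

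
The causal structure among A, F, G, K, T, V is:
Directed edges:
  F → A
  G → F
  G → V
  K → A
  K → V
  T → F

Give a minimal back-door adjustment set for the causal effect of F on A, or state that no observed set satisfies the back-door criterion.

desc(F)\{F}={A}; candidates ⊆ {G,K,T,V}.
∅: F⊥A given ∅ in G with F→· removed — back-door holds.

F→A: minimal back-door set ∅.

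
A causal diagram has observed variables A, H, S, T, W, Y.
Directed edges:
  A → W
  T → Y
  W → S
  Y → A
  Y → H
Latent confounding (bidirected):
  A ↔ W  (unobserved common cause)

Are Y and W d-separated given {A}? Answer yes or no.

Bayes-Ball from Y | {A} reaches {H,S,T,W}.
W ∈ reach(Y|{A}) ⇒ Y ⊥̸ W | {A}.

No — Y and W are d-connected given {A}.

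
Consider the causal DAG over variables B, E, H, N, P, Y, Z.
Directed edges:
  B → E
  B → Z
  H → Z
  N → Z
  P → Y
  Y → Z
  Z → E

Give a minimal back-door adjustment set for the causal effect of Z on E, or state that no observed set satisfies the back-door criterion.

desc(Z)\{Z}={E}; candidates ⊆ {B,H,N,P,Y}.
size 0: {}; under {} Z still reaches {B,E,H,N,P,Y} ∋ E.
{B}: Z⊥E given {B} in G with Z→· removed — back-door holds.

Z→E: minimal back-door set {B}.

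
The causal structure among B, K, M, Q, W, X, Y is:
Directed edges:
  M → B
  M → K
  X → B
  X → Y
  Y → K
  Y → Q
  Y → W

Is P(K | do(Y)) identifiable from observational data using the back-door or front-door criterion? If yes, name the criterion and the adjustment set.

P(K|do(Y)): backdoor, adjust for ∅.

desc(Y)\{Y}={K,Q,W}; candidates ⊆ {B,M,X}.
∅: Y⊥K given ∅ in G with Y→· removed — back-door holds.
P(K|do(Y)) = P(K|Y) — no adjustment needed.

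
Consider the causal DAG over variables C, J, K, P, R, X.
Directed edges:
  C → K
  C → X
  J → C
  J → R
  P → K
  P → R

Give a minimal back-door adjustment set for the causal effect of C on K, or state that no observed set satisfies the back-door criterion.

desc(C)\{C}={K,X}; candidates ⊆ {J,P,R}.
∅: C⊥K given ∅ in G with C→· removed — back-door holds.

C→K: minimal back-door set ∅.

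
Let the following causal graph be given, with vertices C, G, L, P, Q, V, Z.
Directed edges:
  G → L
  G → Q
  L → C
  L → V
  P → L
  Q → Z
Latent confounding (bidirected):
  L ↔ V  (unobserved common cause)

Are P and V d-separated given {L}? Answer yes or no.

No — P and V are d-connected given {L}.

Bayes-Ball from P | {L} reaches {G,Q,V,Z}.
V ∈ reach(P|{L}) ⇒ P ⊥̸ V | {L}.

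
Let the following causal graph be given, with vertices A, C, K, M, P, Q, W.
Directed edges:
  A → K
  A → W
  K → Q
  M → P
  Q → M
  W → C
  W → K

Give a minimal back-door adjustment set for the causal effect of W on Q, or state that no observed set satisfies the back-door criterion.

desc(W)\{W}={C,K,M,P,Q}; candidates ⊆ {A}.
size 0: {}; under {} W still reaches {A,K,M,P,Q} ∋ Q.
{A}: W⊥Q given {A} in G with W→· removed — back-door holds.

W→Q: minimal back-door set {A}.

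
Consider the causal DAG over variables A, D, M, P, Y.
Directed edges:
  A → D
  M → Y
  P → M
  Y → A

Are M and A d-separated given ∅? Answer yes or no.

No — M and A are d-connected given ∅.

Bayes-Ball from M | ∅ reaches {A,D,P,Y}.
A ∈ reach(M|∅) ⇒ M ⊥̸ A | ∅.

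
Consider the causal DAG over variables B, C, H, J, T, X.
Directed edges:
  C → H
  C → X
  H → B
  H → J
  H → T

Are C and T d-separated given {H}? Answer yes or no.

Yes — C ⊥ T | {H}.

Bayes-Ball from C | {H} reaches {X}.
T ∉ reach(C|{H}) ⇒ C ⊥ T | {H}.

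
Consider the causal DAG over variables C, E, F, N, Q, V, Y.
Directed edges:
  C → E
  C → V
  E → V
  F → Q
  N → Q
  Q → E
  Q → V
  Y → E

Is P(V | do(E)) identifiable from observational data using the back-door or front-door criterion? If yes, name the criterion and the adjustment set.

P(V|do(E)): backdoor, adjust for {C, Q}.

desc(E)\{E}={V}; candidates ⊆ {C,F,N,Q,Y}.
size 0: {}; under {} E still reaches {C,F,N,Q,V,Y} ∋ V.
size 1: {C}, {F}, {N} …(+2); under {C} E still reaches {F,N,Q,V,Y} ∋ V.
{C,Q}: E⊥V given {C,Q} in G with E→· removed — back-door holds.
P(V|do(E)) = Σ_{C,Q} P(V|E,C,Q)·P(C,Q).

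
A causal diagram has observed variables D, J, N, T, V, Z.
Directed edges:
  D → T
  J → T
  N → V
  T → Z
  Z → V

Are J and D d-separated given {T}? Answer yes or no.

Bayes-Ball from J | {T} reaches {D}.
D ∈ reach(J|{T}) ⇒ J ⊥̸ D | {T}.

No — J and D are d-connected given {T}.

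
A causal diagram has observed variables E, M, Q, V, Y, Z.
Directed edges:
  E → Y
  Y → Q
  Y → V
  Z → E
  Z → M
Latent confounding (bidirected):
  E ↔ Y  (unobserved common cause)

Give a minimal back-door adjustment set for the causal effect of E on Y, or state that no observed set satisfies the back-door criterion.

desc(E)\{E}={Q,V,Y}; candidates ⊆ {M,Z}.
E↔Y: latent back-door arc(s) into E.
size 0: {}; under {} E still reaches {M,Q,V,Y,Z} ∋ Y.
size 1: {M}, {Z}; under {M} E still reaches {Q,V,Y,Z} ∋ Y.
size 2: {M,Z}; under {M,Z} E still reaches {Q,V,Y} ∋ Y.
E↔Y cannot be blocked by any observed set — no back-door set.

E→Y: no observed back-door set.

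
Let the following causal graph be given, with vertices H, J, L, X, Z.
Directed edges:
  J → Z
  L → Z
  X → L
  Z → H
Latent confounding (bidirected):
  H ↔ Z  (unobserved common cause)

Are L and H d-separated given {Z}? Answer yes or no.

No — L and H are d-connected given {Z}.

Bayes-Ball from L | {Z} reaches {H,J,X}.
H ∈ reach(L|{Z}) ⇒ L ⊥̸ H | {Z}.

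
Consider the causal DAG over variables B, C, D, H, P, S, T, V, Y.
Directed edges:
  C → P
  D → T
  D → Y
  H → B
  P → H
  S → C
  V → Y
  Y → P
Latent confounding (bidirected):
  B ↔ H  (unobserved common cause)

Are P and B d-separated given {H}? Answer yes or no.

Bayes-Ball from P | {H} reaches {B,C,D,S,T,V,Y}.
B ∈ reach(P|{H}) ⇒ P ⊥̸ B | {H}.

No — P and B are d-connected given {H}.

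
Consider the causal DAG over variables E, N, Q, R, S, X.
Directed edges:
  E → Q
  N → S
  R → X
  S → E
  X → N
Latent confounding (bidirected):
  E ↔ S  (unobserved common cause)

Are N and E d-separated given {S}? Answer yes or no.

No — N and E are d-connected given {S}.

Bayes-Ball from N | {S} reaches {E,Q,R,X}.
E ∈ reach(N|{S}) ⇒ N ⊥̸ E | {S}.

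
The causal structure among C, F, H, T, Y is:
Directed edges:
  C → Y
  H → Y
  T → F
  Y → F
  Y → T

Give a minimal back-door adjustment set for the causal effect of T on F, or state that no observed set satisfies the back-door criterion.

T→F: minimal back-door set {Y}.

desc(T)\{T}={F}; candidates ⊆ {C,H,Y}.
size 0: {}; under {} T still reaches {C,F,H,Y} ∋ F.
{Y}: T⊥F given {Y} in G with T→· removed — back-door holds.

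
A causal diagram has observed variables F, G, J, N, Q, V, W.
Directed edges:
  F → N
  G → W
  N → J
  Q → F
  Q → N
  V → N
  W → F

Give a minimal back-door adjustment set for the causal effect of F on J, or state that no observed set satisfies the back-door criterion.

desc(F)\{F}={J,N}; candidates ⊆ {G,Q,V,W}.
size 0: {}; under {} F still reaches {G,J,N,Q,W} ∋ J.
{Q}: F⊥J given {Q} in G with F→· removed — back-door holds.

F→J: minimal back-door set {Q}.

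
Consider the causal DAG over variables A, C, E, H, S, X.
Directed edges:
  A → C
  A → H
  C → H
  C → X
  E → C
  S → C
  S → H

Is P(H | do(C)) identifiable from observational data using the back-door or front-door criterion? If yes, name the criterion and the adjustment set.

desc(C)\{C}={H,X}; candidates ⊆ {A,E,S}.
size 0: {}; under {} C still reaches {A,E,H,S} ∋ H.
size 1: {A}, {E}, {S}; under {A} C still reaches {E,H,S} ∋ H.
{A,S}: C⊥H given {A,S} in G with C→· removed — back-door holds.
P(H|do(C)) = Σ_{A,S} P(H|C,A,S)·P(A,S).

P(H|do(C)): backdoor, adjust for {A, S}.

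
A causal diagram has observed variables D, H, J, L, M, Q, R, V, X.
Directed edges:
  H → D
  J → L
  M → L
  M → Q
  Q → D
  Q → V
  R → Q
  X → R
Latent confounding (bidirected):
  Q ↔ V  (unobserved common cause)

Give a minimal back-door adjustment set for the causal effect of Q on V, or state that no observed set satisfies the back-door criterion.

Q→V: no observed back-door set.

desc(Q)\{Q}={D,V}; candidates ⊆ {H,J,L,M,R,X}.
Q↔V: latent back-door arc(s) into Q.
size 0: {}; under {} Q still reaches {L,M,R,V,X} ∋ V.
size 1: {H}, {J}, {L} …(+3); under {H} Q still reaches {L,M,R,V,X} ∋ V.
size 2: {H,J}, {H,L}, {H,M} …(+12); under {H,J} Q still reaches {L,M,R,V,X} ∋ V.
Q↔V cannot be blocked by any observed set — no back-door set.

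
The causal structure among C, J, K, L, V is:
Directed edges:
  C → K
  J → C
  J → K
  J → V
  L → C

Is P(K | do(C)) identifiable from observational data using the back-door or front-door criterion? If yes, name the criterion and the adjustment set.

P(K|do(C)): backdoor, adjust for {J}.

desc(C)\{C}={K}; candidates ⊆ {J,L,V}.
size 0: {}; under {} C still reaches {J,K,L,V} ∋ K.
{J}: C⊥K given {J} in G with C→· removed — back-door holds.
P(K|do(C)) = Σ_{J} P(K|C,J)·P(J).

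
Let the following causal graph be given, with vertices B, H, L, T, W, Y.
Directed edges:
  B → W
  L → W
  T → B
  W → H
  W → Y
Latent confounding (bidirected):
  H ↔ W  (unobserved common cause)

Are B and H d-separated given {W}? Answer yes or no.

Bayes-Ball from B | {W} reaches {H,L,T}.
H ∈ reach(B|{W}) ⇒ B ⊥̸ H | {W}.

No — B and H are d-connected given {W}.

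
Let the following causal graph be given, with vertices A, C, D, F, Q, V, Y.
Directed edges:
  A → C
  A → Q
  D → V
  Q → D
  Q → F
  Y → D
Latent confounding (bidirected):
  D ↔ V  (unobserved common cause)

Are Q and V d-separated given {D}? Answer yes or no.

No — Q and V are d-connected given {D}.

Bayes-Ball from Q | {D} reaches {A,C,F,V,Y}.
V ∈ reach(Q|{D}) ⇒ Q ⊥̸ V | {D}.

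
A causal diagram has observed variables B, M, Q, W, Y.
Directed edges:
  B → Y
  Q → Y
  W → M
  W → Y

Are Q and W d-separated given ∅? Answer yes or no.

Yes — Q ⊥ W | ∅.

Bayes-Ball from Q | ∅ reaches {Y}.
W ∉ reach(Q|∅) ⇒ Q ⊥ W | ∅.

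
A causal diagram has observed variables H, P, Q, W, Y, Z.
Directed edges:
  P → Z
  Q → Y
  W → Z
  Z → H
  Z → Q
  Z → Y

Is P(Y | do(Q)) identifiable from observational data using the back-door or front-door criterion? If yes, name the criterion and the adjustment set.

P(Y|do(Q)): backdoor, adjust for {Z}.

desc(Q)\{Q}={Y}; candidates ⊆ {H,P,W,Z}.
size 0: {}; under {} Q still reaches {H,P,W,Y,Z} ∋ Y.
{Z}: Q⊥Y given {Z} in G with Q→· removed — back-door holds.
P(Y|do(Q)) = Σ_{Z} P(Y|Q,Z)·P(Z).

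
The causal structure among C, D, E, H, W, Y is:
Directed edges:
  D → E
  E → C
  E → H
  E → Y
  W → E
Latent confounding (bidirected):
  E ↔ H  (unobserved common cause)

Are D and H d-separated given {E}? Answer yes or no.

No — D and H are d-connected given {E}.

Bayes-Ball from D | {E} reaches {H,W}.
H ∈ reach(D|{E}) ⇒ D ⊥̸ H | {E}.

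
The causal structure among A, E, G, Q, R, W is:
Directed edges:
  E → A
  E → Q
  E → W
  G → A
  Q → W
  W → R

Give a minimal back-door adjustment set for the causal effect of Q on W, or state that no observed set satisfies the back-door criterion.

Q→W: minimal back-door set {E}.

desc(Q)\{Q}={R,W}; candidates ⊆ {A,E,G}.
size 0: {}; under {} Q still reaches {A,E,R,W} ∋ W.
{E}: Q⊥W given {E} in G with Q→· removed — back-door holds.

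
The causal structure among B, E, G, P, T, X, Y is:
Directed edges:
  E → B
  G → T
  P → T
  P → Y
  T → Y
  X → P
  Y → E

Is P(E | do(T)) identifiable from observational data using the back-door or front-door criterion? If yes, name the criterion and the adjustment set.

P(E|do(T)): backdoor, adjust for {P}.

desc(T)\{T}={B,E,Y}; candidates ⊆ {G,P,X}.
size 0: {}; under {} T still reaches {B,E,G,P,X,Y} ∋ E.
{P}: T⊥E given {P} in G with T→· removed — back-door holds.
P(E|do(T)) = Σ_{P} P(E|T,P)·P(P).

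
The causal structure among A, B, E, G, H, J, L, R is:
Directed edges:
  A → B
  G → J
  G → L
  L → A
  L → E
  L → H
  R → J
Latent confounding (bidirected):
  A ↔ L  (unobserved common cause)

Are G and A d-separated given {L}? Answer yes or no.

Bayes-Ball from G | {L} reaches {A,B,J}.
A ∈ reach(G|{L}) ⇒ G ⊥̸ A | {L}.

No — G and A are d-connected given {L}.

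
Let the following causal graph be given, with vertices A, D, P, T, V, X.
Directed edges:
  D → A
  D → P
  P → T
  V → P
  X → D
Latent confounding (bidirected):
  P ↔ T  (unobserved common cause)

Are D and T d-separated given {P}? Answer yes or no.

No — D and T are d-connected given {P}.

Bayes-Ball from D | {P} reaches {A,T,V,X}.
T ∈ reach(D|{P}) ⇒ D ⊥̸ T | {P}.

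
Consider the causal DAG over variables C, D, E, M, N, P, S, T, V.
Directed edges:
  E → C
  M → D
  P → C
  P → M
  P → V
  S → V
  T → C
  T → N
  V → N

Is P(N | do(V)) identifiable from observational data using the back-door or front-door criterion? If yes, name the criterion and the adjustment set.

P(N|do(V)): backdoor, adjust for ∅.

desc(V)\{V}={N}; candidates ⊆ {C,D,E,M,P,S,T}.
∅: V⊥N given ∅ in G with V→· removed — back-door holds.
P(N|do(V)) = P(N|V) — no adjustment needed.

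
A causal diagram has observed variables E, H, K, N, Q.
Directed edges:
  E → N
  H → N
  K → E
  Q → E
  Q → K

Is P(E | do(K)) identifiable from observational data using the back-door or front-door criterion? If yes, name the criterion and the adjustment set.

desc(K)\{K}={E,N}; candidates ⊆ {H,Q}.
size 0: {}; under {} K still reaches {E,N,Q} ∋ E.
{Q}: K⊥E given {Q} in G with K→· removed — back-door holds.
P(E|do(K)) = Σ_{Q} P(E|K,Q)·P(Q).

P(E|do(K)): backdoor, adjust for {Q}.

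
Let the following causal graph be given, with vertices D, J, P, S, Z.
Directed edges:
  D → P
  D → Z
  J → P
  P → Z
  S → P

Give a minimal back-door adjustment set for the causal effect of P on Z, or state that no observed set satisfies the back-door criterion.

desc(P)\{P}={Z}; candidates ⊆ {D,J,S}.
size 0: {}; under {} P still reaches {D,J,S,Z} ∋ Z.
{D}: P⊥Z given {D} in G with P→· removed — back-door holds.

P→Z: minimal back-door set {D}.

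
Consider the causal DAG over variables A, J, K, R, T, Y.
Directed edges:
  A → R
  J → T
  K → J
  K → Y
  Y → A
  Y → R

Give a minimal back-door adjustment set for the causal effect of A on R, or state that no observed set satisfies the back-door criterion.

desc(A)\{A}={R}; candidates ⊆ {J,K,T,Y}.
size 0: {}; under {} A still reaches {J,K,R,T,Y} ∋ R.
{Y}: A⊥R given {Y} in G with A→· removed — back-door holds.

A→R: minimal back-door set {Y}.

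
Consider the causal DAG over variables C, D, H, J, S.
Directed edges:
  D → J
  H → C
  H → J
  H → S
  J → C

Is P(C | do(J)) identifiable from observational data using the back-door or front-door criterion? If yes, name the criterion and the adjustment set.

P(C|do(J)): backdoor, adjust for {H}.

desc(J)\{J}={C}; candidates ⊆ {D,H,S}.
size 0: {}; under {} J still reaches {C,D,H,S} ∋ C.
{H}: J⊥C given {H} in G with J→· removed — back-door holds.
P(C|do(J)) = Σ_{H} P(C|J,H)·P(H).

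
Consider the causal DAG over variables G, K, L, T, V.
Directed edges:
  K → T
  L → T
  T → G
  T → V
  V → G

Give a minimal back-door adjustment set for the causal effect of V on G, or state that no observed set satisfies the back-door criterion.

desc(V)\{V}={G}; candidates ⊆ {K,L,T}.
size 0: {}; under {} V still reaches {G,K,L,T} ∋ G.
{T}: V⊥G given {T} in G with V→· removed — back-door holds.

V→G: minimal back-door set {T}.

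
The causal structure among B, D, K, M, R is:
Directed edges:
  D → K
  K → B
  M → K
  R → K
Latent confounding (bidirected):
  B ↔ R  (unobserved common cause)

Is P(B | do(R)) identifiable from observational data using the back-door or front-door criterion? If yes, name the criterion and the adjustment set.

P(B|do(R)): frontdoor, adjust for {K}.

desc(R)\{R}={B,K}; candidates ⊆ {D,M}.
R↔B: latent back-door arc(s) into R.
size 0: {}; under {} R still reaches {B} ∋ B.
size 1: {D}, {M}; under {D} R still reaches {B} ∋ B.
size 2: {D,M}; under {D,M} R still reaches {B} ∋ B.
R↔B cannot be blocked by any observed set — no back-door set.
{K}: (i) intercepts every directed R→B path; (ii) no back-door R→{K}; (iii) {R} blocks every back-door {K}→B. Front-door holds.
P(B|do(R)) = Σ_{K} P(K|R) Σ_{R'} P(B|K,R')P(R').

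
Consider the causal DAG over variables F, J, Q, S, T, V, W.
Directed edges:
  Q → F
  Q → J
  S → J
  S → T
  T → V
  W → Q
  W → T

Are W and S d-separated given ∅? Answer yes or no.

Yes — W ⊥ S | ∅.

Bayes-Ball from W | ∅ reaches {F,J,Q,T,V}.
S ∉ reach(W|∅) ⇒ W ⊥ S | ∅.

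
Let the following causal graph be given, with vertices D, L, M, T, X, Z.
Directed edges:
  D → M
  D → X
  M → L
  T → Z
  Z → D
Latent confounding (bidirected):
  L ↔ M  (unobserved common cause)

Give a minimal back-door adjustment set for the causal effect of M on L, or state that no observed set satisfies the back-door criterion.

desc(M)\{M}={L}; candidates ⊆ {D,T,X,Z}.
M↔L: latent back-door arc(s) into M.
size 0: {}; under {} M still reaches {D,L,T,X,Z} ∋ L.
size 1: {D}, {T}, {X} …(+1); under {D} M still reaches {L} ∋ L.
size 2: {D,T}, {D,X}, {D,Z} …(+3); under {D,T} M still reaches {L} ∋ L.
M↔L cannot be blocked by any observed set — no back-door set.

M→L: no observed back-door set.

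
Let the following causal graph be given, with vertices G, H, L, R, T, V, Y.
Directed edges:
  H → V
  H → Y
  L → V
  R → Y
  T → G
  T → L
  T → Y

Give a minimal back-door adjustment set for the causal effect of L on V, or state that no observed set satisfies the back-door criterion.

desc(L)\{L}={V}; candidates ⊆ {G,H,R,T,Y}.
∅: L⊥V given ∅ in G with L→· removed — back-door holds.

L→V: minimal back-door set ∅.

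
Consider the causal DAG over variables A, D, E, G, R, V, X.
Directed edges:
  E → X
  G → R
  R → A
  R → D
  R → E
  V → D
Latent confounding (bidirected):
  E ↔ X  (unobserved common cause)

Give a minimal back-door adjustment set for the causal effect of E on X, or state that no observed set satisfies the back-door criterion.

E→X: no observed back-door set.

desc(E)\{E}={X}; candidates ⊆ {A,D,G,R,V}.
E↔X: latent back-door arc(s) into E.
size 0: {}; under {} E still reaches {A,D,G,R,X} ∋ X.
size 1: {A}, {D}, {G} …(+2); under {A} E still reaches {D,G,R,X} ∋ X.
size 2: {A,D}, {A,G}, {A,R} …(+7); under {A,D} E still reaches {G,R,V,X} ∋ X.
E↔X cannot be blocked by any observed set — no back-door set.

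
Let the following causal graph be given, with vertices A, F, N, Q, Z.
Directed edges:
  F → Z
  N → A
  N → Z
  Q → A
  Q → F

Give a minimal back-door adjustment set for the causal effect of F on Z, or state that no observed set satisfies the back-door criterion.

desc(F)\{F}={Z}; candidates ⊆ {A,N,Q}.
∅: F⊥Z given ∅ in G with F→· removed — back-door holds.

F→Z: minimal back-door set ∅.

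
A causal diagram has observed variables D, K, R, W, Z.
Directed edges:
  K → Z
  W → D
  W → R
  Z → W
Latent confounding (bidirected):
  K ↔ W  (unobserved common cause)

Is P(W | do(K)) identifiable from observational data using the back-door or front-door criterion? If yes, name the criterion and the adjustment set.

desc(K)\{K}={D,R,W,Z}; candidates ⊆ {—}.
K↔W: latent back-door arc(s) into K.
size 0: {}; under {} K still reaches {D,R,W} ∋ W.
K↔W cannot be blocked by any observed set — no back-door set.
{Z}: (i) intercepts every directed K→W path; (ii) no back-door K→{Z}; (iii) {K} blocks every back-door {Z}→W. Front-door holds.
P(W|do(K)) = Σ_{Z} P(Z|K) Σ_{K'} P(W|Z,K')P(K').

P(W|do(K)): frontdoor, adjust for {Z}.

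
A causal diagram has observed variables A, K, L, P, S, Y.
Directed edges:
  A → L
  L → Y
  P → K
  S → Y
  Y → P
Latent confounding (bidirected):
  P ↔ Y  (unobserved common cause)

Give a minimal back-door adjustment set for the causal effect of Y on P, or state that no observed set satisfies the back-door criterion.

desc(Y)\{Y}={K,P}; candidates ⊆ {A,L,S}.
Y↔P: latent back-door arc(s) into Y.
size 0: {}; under {} Y still reaches {A,K,L,P,S} ∋ P.
size 1: {A}, {L}, {S}; under {A} Y still reaches {K,L,P,S} ∋ P.
size 2: {A,L}, {A,S}, {L,S}; under {A,L} Y still reaches {K,P,S} ∋ P.
Y↔P cannot be blocked by any observed set — no back-door set.

Y→P: no observed back-door set.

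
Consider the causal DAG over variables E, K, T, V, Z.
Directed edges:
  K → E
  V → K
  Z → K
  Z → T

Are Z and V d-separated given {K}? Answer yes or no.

No — Z and V are d-connected given {K}.

Bayes-Ball from Z | {K} reaches {T,V}.
V ∈ reach(Z|{K}) ⇒ Z ⊥̸ V | {K}.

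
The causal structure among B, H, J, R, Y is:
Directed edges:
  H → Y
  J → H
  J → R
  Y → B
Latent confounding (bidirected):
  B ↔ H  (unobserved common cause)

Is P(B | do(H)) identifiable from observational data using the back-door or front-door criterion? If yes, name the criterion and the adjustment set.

desc(H)\{H}={B,Y}; candidates ⊆ {J,R}.
H↔B: latent back-door arc(s) into H.
size 0: {}; under {} H still reaches {B,J,R} ∋ B.
size 1: {J}, {R}; under {J} H still reaches {B} ∋ B.
size 2: {J,R}; under {J,R} H still reaches {B} ∋ B.
H↔B cannot be blocked by any observed set — no back-door set.
{Y}: (i) intercepts every directed H→B path; (ii) no back-door H→{Y}; (iii) {H} blocks every back-door {Y}→B. Front-door holds.
P(B|do(H)) = Σ_{Y} P(Y|H) Σ_{H'} P(B|Y,H')P(H').

P(B|do(H)): frontdoor, adjust for {Y}.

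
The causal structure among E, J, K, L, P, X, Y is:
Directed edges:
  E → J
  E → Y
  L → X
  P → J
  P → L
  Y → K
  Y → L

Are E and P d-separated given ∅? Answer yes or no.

Yes — E ⊥ P | ∅.

Bayes-Ball from E | ∅ reaches {J,K,L,X,Y}.
P ∉ reach(E|∅) ⇒ E ⊥ P | ∅.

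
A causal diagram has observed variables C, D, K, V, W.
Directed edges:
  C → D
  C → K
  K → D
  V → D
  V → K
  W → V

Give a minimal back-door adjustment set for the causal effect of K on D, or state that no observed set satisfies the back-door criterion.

desc(K)\{K}={D}; candidates ⊆ {C,V,W}.
size 0: {}; under {} K still reaches {C,D,V,W} ∋ D.
size 1: {C}, {V}, {W}; under {C} K still reaches {D,V,W} ∋ D.
{C,V}: K⊥D given {C,V} in G with K→· removed — back-door holds.

K→D: minimal back-door set {C, V}.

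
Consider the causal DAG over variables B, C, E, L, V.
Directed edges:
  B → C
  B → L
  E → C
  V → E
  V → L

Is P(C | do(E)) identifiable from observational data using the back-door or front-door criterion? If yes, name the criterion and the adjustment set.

P(C|do(E)): backdoor, adjust for ∅.

desc(E)\{E}={C}; candidates ⊆ {B,L,V}.
∅: E⊥C given ∅ in G with E→· removed — back-door holds.
P(C|do(E)) = P(C|E) — no adjustment needed.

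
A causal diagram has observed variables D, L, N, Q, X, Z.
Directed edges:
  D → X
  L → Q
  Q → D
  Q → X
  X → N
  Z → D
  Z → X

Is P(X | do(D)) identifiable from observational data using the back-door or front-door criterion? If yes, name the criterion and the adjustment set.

desc(D)\{D}={N,X}; candidates ⊆ {L,Q,Z}.
size 0: {}; under {} D still reaches {L,N,Q,X,Z} ∋ X.
size 1: {L}, {Q}, {Z}; under {L} D still reaches {N,Q,X,Z} ∋ X.
{Q,Z}: D⊥X given {Q,Z} in G with D→· removed — back-door holds.
P(X|do(D)) = Σ_{Q,Z} P(X|D,Q,Z)·P(Q,Z).

P(X|do(D)): backdoor, adjust for {Q, Z}.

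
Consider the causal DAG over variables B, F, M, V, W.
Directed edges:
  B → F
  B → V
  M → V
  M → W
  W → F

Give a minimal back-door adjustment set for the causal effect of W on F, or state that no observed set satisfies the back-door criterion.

desc(W)\{W}={F}; candidates ⊆ {B,M,V}.
∅: W⊥F given ∅ in G with W→· removed — back-door holds.

W→F: minimal back-door set ∅.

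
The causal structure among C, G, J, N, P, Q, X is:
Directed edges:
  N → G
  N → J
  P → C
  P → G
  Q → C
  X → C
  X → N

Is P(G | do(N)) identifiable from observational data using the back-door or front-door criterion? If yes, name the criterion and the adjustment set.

desc(N)\{N}={G,J}; candidates ⊆ {C,P,Q,X}.
∅: N⊥G given ∅ in G with N→· removed — back-door holds.
P(G|do(N)) = P(G|N) — no adjustment needed.

P(G|do(N)): backdoor, adjust for ∅.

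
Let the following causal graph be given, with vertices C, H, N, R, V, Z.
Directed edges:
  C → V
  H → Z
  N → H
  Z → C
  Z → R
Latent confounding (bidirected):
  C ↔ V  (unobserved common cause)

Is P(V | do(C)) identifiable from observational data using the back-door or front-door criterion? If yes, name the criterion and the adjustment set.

P(V|do(C)): not identifiable (no BD/FD set).

desc(C)\{C}={V}; candidates ⊆ {H,N,R,Z}.
C↔V: latent back-door arc(s) into C.
size 0: {}; under {} C still reaches {H,N,R,V,Z} ∋ V.
size 1: {H}, {N}, {R} …(+1); under {H} C still reaches {R,V,Z} ∋ V.
size 2: {H,N}, {H,R}, {H,Z} …(+3); under {H,N} C still reaches {R,V,Z} ∋ V.
C↔V cannot be blocked by any observed set — no back-door set.
No mediator lies on a directed C→…→V path.
Neither criterion identifies P(V|do(C)) in this graph.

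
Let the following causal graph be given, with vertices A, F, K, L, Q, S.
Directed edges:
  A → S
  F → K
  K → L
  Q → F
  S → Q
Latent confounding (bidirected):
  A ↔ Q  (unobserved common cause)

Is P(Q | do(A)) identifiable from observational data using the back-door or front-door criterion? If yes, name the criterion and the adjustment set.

desc(A)\{A}={F,K,L,Q,S}; candidates ⊆ {—}.
A↔Q: latent back-door arc(s) into A.
size 0: {}; under {} A still reaches {F,K,L,Q} ∋ Q.
A↔Q cannot be blocked by any observed set — no back-door set.
{S}: (i) intercepts every directed A→Q path; (ii) no back-door A→{S}; (iii) {A} blocks every back-door {S}→Q. Front-door holds.
P(Q|do(A)) = Σ_{S} P(S|A) Σ_{A'} P(Q|S,A')P(A').

P(Q|do(A)): frontdoor, adjust for {S}.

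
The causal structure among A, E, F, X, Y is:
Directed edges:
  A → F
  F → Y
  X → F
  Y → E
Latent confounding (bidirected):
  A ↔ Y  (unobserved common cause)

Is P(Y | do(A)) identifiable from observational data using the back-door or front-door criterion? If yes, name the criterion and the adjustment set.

desc(A)\{A}={E,F,Y}; candidates ⊆ {X}.
A↔Y: latent back-door arc(s) into A.
size 0: {}; under {} A still reaches {E,Y} ∋ Y.
size 1: {X}; under {X} A still reaches {E,Y} ∋ Y.
A↔Y cannot be blocked by any observed set — no back-door set.
{F}: (i) intercepts every directed A→Y path; (ii) no back-door A→{F}; (iii) {A} blocks every back-door {F}→Y. Front-door holds.
P(Y|do(A)) = Σ_{F} P(F|A) Σ_{A'} P(Y|F,A')P(A').

P(Y|do(A)): frontdoor, adjust for {F}.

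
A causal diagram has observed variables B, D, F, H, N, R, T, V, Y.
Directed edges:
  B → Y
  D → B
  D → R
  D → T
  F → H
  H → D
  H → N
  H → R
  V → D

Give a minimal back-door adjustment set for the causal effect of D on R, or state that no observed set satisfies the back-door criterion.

D→R: minimal back-door set {H}.

desc(D)\{D}={B,R,T,Y}; candidates ⊆ {F,H,N,V}.
size 0: {}; under {} D still reaches {F,H,N,R,V} ∋ R.
{H}: D⊥R given {H} in G with D→· removed — back-door holds.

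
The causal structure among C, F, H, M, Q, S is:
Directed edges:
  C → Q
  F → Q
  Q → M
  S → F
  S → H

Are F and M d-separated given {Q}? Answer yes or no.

Yes — F ⊥ M | {Q}.

Bayes-Ball from F | {Q} reaches {C,H,S}.
M ∉ reach(F|{Q}) ⇒ F ⊥ M | {Q}.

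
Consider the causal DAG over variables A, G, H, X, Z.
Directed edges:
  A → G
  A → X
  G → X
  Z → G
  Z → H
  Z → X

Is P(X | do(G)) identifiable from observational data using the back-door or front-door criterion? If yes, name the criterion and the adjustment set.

P(X|do(G)): backdoor, adjust for {A, Z}.

desc(G)\{G}={X}; candidates ⊆ {A,H,Z}.
size 0: {}; under {} G still reaches {A,H,X,Z} ∋ X.
size 1: {A}, {H}, {Z}; under {A} G still reaches {H,X,Z} ∋ X.
{A,Z}: G⊥X given {A,Z} in G with G→· removed — back-door holds.
P(X|do(G)) = Σ_{A,Z} P(X|G,A,Z)·P(A,Z).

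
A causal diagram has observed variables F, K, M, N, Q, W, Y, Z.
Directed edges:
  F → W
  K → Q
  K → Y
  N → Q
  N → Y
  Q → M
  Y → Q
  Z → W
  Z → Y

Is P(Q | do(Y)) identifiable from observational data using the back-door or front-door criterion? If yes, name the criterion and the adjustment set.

desc(Y)\{Y}={M,Q}; candidates ⊆ {F,K,N,W,Z}.
size 0: {}; under {} Y still reaches {K,M,N,Q,W,Z} ∋ Q.
size 1: {F}, {K}, {N} …(+2); under {F} Y still reaches {K,M,N,Q,W,Z} ∋ Q.
{K,N}: Y⊥Q given {K,N} in G with Y→· removed — back-door holds.
P(Q|do(Y)) = Σ_{K,N} P(Q|Y,K,N)·P(K,N).

P(Q|do(Y)): backdoor, adjust for {K, N}.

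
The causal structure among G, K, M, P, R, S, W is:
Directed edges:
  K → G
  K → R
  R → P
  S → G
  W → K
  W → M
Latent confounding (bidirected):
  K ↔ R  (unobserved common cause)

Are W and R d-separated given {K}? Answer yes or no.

No — W and R are d-connected given {K}.

Bayes-Ball from W | {K} reaches {M,P,R}.
R ∈ reach(W|{K}) ⇒ W ⊥̸ R | {K}.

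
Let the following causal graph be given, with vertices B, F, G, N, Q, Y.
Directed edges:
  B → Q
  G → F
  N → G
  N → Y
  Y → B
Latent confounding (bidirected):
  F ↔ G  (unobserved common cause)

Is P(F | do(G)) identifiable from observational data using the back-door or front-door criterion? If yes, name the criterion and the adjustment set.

P(F|do(G)): not identifiable (no BD/FD set).

desc(G)\{G}={F}; candidates ⊆ {B,N,Q,Y}.
G↔F: latent back-door arc(s) into G.
size 0: {}; under {} G still reaches {B,F,N,Q,Y} ∋ F.
size 1: {B}, {N}, {Q} …(+1); under {B} G still reaches {F,N,Y} ∋ F.
size 2: {B,N}, {B,Q}, {B,Y} …(+3); under {B,N} G still reaches {F} ∋ F.
G↔F cannot be blocked by any observed set — no back-door set.
No mediator lies on a directed G→…→F path.
Neither criterion identifies P(F|do(G)) in this graph.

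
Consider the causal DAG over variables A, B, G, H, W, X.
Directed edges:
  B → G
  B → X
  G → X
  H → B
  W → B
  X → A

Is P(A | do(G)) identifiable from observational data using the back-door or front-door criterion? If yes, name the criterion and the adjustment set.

desc(G)\{G}={A,X}; candidates ⊆ {B,H,W}.
size 0: {}; under {} G still reaches {A,B,H,W,X} ∋ A.
{B}: G⊥A given {B} in G with G→· removed — back-door holds.
P(A|do(G)) = Σ_{B} P(A|G,B)·P(B).

P(A|do(G)): backdoor, adjust for {B}.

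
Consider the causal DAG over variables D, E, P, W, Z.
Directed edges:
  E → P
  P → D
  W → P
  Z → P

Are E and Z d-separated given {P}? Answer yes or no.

Bayes-Ball from E | {P} reaches {W,Z}.
Z ∈ reach(E|{P}) ⇒ E ⊥̸ Z | {P}.

No — E and Z are d-connected given {P}.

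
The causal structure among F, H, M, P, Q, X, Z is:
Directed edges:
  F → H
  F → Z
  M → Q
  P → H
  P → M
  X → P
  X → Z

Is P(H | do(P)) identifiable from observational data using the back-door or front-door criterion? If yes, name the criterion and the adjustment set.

P(H|do(P)): backdoor, adjust for ∅.

desc(P)\{P}={H,M,Q}; candidates ⊆ {F,X,Z}.
∅: P⊥H given ∅ in G with P→· removed — back-door holds.
P(H|do(P)) = P(H|P) — no adjustment needed.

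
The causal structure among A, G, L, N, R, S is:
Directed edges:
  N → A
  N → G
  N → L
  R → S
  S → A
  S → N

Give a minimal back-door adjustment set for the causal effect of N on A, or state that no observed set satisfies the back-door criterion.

N→A: minimal back-door set {S}.

desc(N)\{N}={A,G,L}; candidates ⊆ {R,S}.
size 0: {}; under {} N still reaches {A,R,S} ∋ A.
{S}: N⊥A given {S} in G with N→· removed — back-door holds.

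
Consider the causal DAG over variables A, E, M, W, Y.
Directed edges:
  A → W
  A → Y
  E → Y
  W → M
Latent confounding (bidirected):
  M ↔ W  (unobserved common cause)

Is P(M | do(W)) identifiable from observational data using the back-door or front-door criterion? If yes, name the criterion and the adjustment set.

desc(W)\{W}={M}; candidates ⊆ {A,E,Y}.
W↔M: latent back-door arc(s) into W.
size 0: {}; under {} W still reaches {A,M,Y} ∋ M.
size 1: {A}, {E}, {Y}; under {A} W still reaches {M} ∋ M.
size 2: {A,E}, {A,Y}, {E,Y}; under {A,E} W still reaches {M} ∋ M.
W↔M cannot be blocked by any observed set — no back-door set.
No mediator lies on a directed W→…→M path.
Neither criterion identifies P(M|do(W)) in this graph.

P(M|do(W)): not identifiable (no BD/FD set).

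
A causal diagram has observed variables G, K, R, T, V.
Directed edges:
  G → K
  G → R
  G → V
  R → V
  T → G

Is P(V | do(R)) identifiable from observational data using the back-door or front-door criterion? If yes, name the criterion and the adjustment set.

P(V|do(R)): backdoor, adjust for {G}.

desc(R)\{R}={V}; candidates ⊆ {G,K,T}.
size 0: {}; under {} R still reaches {G,K,T,V} ∋ V.
{G}: R⊥V given {G} in G with R→· removed — back-door holds.
P(V|do(R)) = Σ_{G} P(V|R,G)·P(G).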